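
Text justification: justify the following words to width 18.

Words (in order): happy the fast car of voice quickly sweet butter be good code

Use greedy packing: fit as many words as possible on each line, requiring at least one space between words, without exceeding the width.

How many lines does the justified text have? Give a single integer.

Line 1: ['happy', 'the', 'fast', 'car'] (min_width=18, slack=0)
Line 2: ['of', 'voice', 'quickly'] (min_width=16, slack=2)
Line 3: ['sweet', 'butter', 'be'] (min_width=15, slack=3)
Line 4: ['good', 'code'] (min_width=9, slack=9)
Total lines: 4

Answer: 4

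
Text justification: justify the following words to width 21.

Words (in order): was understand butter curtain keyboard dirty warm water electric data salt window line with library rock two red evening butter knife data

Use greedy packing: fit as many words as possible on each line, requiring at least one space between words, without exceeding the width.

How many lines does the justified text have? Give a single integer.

Line 1: ['was', 'understand', 'butter'] (min_width=21, slack=0)
Line 2: ['curtain', 'keyboard'] (min_width=16, slack=5)
Line 3: ['dirty', 'warm', 'water'] (min_width=16, slack=5)
Line 4: ['electric', 'data', 'salt'] (min_width=18, slack=3)
Line 5: ['window', 'line', 'with'] (min_width=16, slack=5)
Line 6: ['library', 'rock', 'two', 'red'] (min_width=20, slack=1)
Line 7: ['evening', 'butter', 'knife'] (min_width=20, slack=1)
Line 8: ['data'] (min_width=4, slack=17)
Total lines: 8

Answer: 8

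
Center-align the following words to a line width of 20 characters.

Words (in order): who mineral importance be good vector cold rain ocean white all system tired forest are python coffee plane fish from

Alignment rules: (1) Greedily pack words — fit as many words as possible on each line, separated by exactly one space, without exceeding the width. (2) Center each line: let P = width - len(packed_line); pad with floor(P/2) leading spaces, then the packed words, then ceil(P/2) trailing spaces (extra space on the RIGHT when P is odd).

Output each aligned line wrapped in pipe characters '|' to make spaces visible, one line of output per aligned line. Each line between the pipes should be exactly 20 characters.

Line 1: ['who', 'mineral'] (min_width=11, slack=9)
Line 2: ['importance', 'be', 'good'] (min_width=18, slack=2)
Line 3: ['vector', 'cold', 'rain'] (min_width=16, slack=4)
Line 4: ['ocean', 'white', 'all'] (min_width=15, slack=5)
Line 5: ['system', 'tired', 'forest'] (min_width=19, slack=1)
Line 6: ['are', 'python', 'coffee'] (min_width=17, slack=3)
Line 7: ['plane', 'fish', 'from'] (min_width=15, slack=5)

Answer: |    who mineral     |
| importance be good |
|  vector cold rain  |
|  ocean white all   |
|system tired forest |
| are python coffee  |
|  plane fish from   |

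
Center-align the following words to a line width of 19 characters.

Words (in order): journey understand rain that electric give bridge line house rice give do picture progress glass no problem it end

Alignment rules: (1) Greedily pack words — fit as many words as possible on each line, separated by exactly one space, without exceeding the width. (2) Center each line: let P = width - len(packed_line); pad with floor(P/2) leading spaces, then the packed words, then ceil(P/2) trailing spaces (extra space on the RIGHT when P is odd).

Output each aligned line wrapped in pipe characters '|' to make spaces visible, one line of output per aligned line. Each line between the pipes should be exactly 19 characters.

Line 1: ['journey', 'understand'] (min_width=18, slack=1)
Line 2: ['rain', 'that', 'electric'] (min_width=18, slack=1)
Line 3: ['give', 'bridge', 'line'] (min_width=16, slack=3)
Line 4: ['house', 'rice', 'give', 'do'] (min_width=18, slack=1)
Line 5: ['picture', 'progress'] (min_width=16, slack=3)
Line 6: ['glass', 'no', 'problem', 'it'] (min_width=19, slack=0)
Line 7: ['end'] (min_width=3, slack=16)

Answer: |journey understand |
|rain that electric |
| give bridge line  |
|house rice give do |
| picture progress  |
|glass no problem it|
|        end        |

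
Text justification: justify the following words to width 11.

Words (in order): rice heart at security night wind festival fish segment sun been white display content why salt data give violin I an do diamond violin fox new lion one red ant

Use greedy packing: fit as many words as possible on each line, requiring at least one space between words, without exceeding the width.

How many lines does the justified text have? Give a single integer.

Line 1: ['rice', 'heart'] (min_width=10, slack=1)
Line 2: ['at', 'security'] (min_width=11, slack=0)
Line 3: ['night', 'wind'] (min_width=10, slack=1)
Line 4: ['festival'] (min_width=8, slack=3)
Line 5: ['fish'] (min_width=4, slack=7)
Line 6: ['segment', 'sun'] (min_width=11, slack=0)
Line 7: ['been', 'white'] (min_width=10, slack=1)
Line 8: ['display'] (min_width=7, slack=4)
Line 9: ['content', 'why'] (min_width=11, slack=0)
Line 10: ['salt', 'data'] (min_width=9, slack=2)
Line 11: ['give', 'violin'] (min_width=11, slack=0)
Line 12: ['I', 'an', 'do'] (min_width=7, slack=4)
Line 13: ['diamond'] (min_width=7, slack=4)
Line 14: ['violin', 'fox'] (min_width=10, slack=1)
Line 15: ['new', 'lion'] (min_width=8, slack=3)
Line 16: ['one', 'red', 'ant'] (min_width=11, slack=0)
Total lines: 16

Answer: 16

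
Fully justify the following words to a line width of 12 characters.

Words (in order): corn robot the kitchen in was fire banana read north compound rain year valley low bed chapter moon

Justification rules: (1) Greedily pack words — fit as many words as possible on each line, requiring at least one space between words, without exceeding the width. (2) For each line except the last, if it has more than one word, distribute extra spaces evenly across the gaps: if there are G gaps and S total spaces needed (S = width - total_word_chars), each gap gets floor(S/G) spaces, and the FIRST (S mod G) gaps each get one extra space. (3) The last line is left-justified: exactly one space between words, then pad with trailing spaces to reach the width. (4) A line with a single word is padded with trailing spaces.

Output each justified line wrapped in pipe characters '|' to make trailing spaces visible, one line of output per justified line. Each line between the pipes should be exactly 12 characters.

Line 1: ['corn', 'robot'] (min_width=10, slack=2)
Line 2: ['the', 'kitchen'] (min_width=11, slack=1)
Line 3: ['in', 'was', 'fire'] (min_width=11, slack=1)
Line 4: ['banana', 'read'] (min_width=11, slack=1)
Line 5: ['north'] (min_width=5, slack=7)
Line 6: ['compound'] (min_width=8, slack=4)
Line 7: ['rain', 'year'] (min_width=9, slack=3)
Line 8: ['valley', 'low'] (min_width=10, slack=2)
Line 9: ['bed', 'chapter'] (min_width=11, slack=1)
Line 10: ['moon'] (min_width=4, slack=8)

Answer: |corn   robot|
|the  kitchen|
|in  was fire|
|banana  read|
|north       |
|compound    |
|rain    year|
|valley   low|
|bed  chapter|
|moon        |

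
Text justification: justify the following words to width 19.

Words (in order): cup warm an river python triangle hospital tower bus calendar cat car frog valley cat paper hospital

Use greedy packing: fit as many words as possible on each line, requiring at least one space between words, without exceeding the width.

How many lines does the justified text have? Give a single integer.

Answer: 6

Derivation:
Line 1: ['cup', 'warm', 'an', 'river'] (min_width=17, slack=2)
Line 2: ['python', 'triangle'] (min_width=15, slack=4)
Line 3: ['hospital', 'tower', 'bus'] (min_width=18, slack=1)
Line 4: ['calendar', 'cat', 'car'] (min_width=16, slack=3)
Line 5: ['frog', 'valley', 'cat'] (min_width=15, slack=4)
Line 6: ['paper', 'hospital'] (min_width=14, slack=5)
Total lines: 6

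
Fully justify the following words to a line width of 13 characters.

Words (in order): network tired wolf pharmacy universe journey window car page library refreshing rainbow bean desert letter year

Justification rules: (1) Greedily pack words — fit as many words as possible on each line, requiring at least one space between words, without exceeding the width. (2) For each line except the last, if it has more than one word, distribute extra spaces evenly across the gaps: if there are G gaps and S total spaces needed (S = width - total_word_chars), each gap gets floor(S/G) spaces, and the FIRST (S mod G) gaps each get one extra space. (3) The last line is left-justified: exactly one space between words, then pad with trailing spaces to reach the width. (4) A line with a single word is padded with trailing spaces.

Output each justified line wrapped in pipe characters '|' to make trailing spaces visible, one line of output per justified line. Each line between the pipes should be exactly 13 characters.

Answer: |network tired|
|wolf pharmacy|
|universe     |
|journey      |
|window    car|
|page  library|
|refreshing   |
|rainbow  bean|
|desert letter|
|year         |

Derivation:
Line 1: ['network', 'tired'] (min_width=13, slack=0)
Line 2: ['wolf', 'pharmacy'] (min_width=13, slack=0)
Line 3: ['universe'] (min_width=8, slack=5)
Line 4: ['journey'] (min_width=7, slack=6)
Line 5: ['window', 'car'] (min_width=10, slack=3)
Line 6: ['page', 'library'] (min_width=12, slack=1)
Line 7: ['refreshing'] (min_width=10, slack=3)
Line 8: ['rainbow', 'bean'] (min_width=12, slack=1)
Line 9: ['desert', 'letter'] (min_width=13, slack=0)
Line 10: ['year'] (min_width=4, slack=9)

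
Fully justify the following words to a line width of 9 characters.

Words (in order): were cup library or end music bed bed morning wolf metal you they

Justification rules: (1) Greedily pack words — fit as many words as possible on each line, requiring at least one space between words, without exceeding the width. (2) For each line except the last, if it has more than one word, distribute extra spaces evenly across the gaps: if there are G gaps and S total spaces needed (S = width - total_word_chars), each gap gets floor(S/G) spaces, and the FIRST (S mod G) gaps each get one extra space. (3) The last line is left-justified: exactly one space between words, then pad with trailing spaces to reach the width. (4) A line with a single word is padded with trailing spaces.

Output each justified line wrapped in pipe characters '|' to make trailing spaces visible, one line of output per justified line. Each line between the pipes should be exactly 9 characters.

Answer: |were  cup|
|library  |
|or    end|
|music bed|
|bed      |
|morning  |
|wolf     |
|metal you|
|they     |

Derivation:
Line 1: ['were', 'cup'] (min_width=8, slack=1)
Line 2: ['library'] (min_width=7, slack=2)
Line 3: ['or', 'end'] (min_width=6, slack=3)
Line 4: ['music', 'bed'] (min_width=9, slack=0)
Line 5: ['bed'] (min_width=3, slack=6)
Line 6: ['morning'] (min_width=7, slack=2)
Line 7: ['wolf'] (min_width=4, slack=5)
Line 8: ['metal', 'you'] (min_width=9, slack=0)
Line 9: ['they'] (min_width=4, slack=5)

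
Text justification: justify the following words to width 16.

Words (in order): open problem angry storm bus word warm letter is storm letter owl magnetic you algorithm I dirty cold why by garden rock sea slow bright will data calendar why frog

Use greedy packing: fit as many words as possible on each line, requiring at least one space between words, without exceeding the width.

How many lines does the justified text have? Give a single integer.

Answer: 12

Derivation:
Line 1: ['open', 'problem'] (min_width=12, slack=4)
Line 2: ['angry', 'storm', 'bus'] (min_width=15, slack=1)
Line 3: ['word', 'warm', 'letter'] (min_width=16, slack=0)
Line 4: ['is', 'storm', 'letter'] (min_width=15, slack=1)
Line 5: ['owl', 'magnetic', 'you'] (min_width=16, slack=0)
Line 6: ['algorithm', 'I'] (min_width=11, slack=5)
Line 7: ['dirty', 'cold', 'why'] (min_width=14, slack=2)
Line 8: ['by', 'garden', 'rock'] (min_width=14, slack=2)
Line 9: ['sea', 'slow', 'bright'] (min_width=15, slack=1)
Line 10: ['will', 'data'] (min_width=9, slack=7)
Line 11: ['calendar', 'why'] (min_width=12, slack=4)
Line 12: ['frog'] (min_width=4, slack=12)
Total lines: 12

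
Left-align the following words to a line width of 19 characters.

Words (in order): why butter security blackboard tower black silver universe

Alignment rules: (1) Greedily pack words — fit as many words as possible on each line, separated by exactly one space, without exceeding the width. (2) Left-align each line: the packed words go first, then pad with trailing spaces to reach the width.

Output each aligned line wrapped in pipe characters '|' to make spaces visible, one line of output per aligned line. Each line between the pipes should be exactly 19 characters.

Line 1: ['why', 'butter', 'security'] (min_width=19, slack=0)
Line 2: ['blackboard', 'tower'] (min_width=16, slack=3)
Line 3: ['black', 'silver'] (min_width=12, slack=7)
Line 4: ['universe'] (min_width=8, slack=11)

Answer: |why butter security|
|blackboard tower   |
|black silver       |
|universe           |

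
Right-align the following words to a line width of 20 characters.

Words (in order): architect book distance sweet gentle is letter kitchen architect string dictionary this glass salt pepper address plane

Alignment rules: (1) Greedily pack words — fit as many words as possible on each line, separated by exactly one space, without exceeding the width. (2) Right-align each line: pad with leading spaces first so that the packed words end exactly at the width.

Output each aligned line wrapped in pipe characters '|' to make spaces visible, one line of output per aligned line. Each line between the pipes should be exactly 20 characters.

Line 1: ['architect', 'book'] (min_width=14, slack=6)
Line 2: ['distance', 'sweet'] (min_width=14, slack=6)
Line 3: ['gentle', 'is', 'letter'] (min_width=16, slack=4)
Line 4: ['kitchen', 'architect'] (min_width=17, slack=3)
Line 5: ['string', 'dictionary'] (min_width=17, slack=3)
Line 6: ['this', 'glass', 'salt'] (min_width=15, slack=5)
Line 7: ['pepper', 'address', 'plane'] (min_width=20, slack=0)

Answer: |      architect book|
|      distance sweet|
|    gentle is letter|
|   kitchen architect|
|   string dictionary|
|     this glass salt|
|pepper address plane|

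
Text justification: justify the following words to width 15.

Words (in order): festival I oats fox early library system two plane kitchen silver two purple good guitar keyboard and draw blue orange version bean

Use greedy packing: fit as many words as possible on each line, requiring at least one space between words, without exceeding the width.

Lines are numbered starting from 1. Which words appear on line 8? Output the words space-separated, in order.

Answer: and draw blue

Derivation:
Line 1: ['festival', 'I', 'oats'] (min_width=15, slack=0)
Line 2: ['fox', 'early'] (min_width=9, slack=6)
Line 3: ['library', 'system'] (min_width=14, slack=1)
Line 4: ['two', 'plane'] (min_width=9, slack=6)
Line 5: ['kitchen', 'silver'] (min_width=14, slack=1)
Line 6: ['two', 'purple', 'good'] (min_width=15, slack=0)
Line 7: ['guitar', 'keyboard'] (min_width=15, slack=0)
Line 8: ['and', 'draw', 'blue'] (min_width=13, slack=2)
Line 9: ['orange', 'version'] (min_width=14, slack=1)
Line 10: ['bean'] (min_width=4, slack=11)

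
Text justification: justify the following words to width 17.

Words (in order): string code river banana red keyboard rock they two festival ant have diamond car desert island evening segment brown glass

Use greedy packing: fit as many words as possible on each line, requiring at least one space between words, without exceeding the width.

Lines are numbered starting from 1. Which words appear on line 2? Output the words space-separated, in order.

Answer: banana red

Derivation:
Line 1: ['string', 'code', 'river'] (min_width=17, slack=0)
Line 2: ['banana', 'red'] (min_width=10, slack=7)
Line 3: ['keyboard', 'rock'] (min_width=13, slack=4)
Line 4: ['they', 'two', 'festival'] (min_width=17, slack=0)
Line 5: ['ant', 'have', 'diamond'] (min_width=16, slack=1)
Line 6: ['car', 'desert', 'island'] (min_width=17, slack=0)
Line 7: ['evening', 'segment'] (min_width=15, slack=2)
Line 8: ['brown', 'glass'] (min_width=11, slack=6)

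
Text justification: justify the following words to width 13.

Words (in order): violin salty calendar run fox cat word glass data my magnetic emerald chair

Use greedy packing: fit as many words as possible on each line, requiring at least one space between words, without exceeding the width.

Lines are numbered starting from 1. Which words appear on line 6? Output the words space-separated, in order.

Answer: emerald chair

Derivation:
Line 1: ['violin', 'salty'] (min_width=12, slack=1)
Line 2: ['calendar', 'run'] (min_width=12, slack=1)
Line 3: ['fox', 'cat', 'word'] (min_width=12, slack=1)
Line 4: ['glass', 'data', 'my'] (min_width=13, slack=0)
Line 5: ['magnetic'] (min_width=8, slack=5)
Line 6: ['emerald', 'chair'] (min_width=13, slack=0)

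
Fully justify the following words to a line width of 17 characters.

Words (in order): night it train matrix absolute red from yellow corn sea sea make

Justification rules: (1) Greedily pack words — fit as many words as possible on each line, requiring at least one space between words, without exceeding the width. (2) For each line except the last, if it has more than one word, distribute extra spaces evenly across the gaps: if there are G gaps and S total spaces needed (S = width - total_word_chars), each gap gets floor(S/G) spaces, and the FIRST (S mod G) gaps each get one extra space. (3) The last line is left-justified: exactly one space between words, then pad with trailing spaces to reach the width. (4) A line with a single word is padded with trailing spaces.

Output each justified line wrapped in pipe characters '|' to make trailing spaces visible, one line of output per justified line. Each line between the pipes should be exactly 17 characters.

Answer: |night   it  train|
|matrix   absolute|
|red  from  yellow|
|corn sea sea make|

Derivation:
Line 1: ['night', 'it', 'train'] (min_width=14, slack=3)
Line 2: ['matrix', 'absolute'] (min_width=15, slack=2)
Line 3: ['red', 'from', 'yellow'] (min_width=15, slack=2)
Line 4: ['corn', 'sea', 'sea', 'make'] (min_width=17, slack=0)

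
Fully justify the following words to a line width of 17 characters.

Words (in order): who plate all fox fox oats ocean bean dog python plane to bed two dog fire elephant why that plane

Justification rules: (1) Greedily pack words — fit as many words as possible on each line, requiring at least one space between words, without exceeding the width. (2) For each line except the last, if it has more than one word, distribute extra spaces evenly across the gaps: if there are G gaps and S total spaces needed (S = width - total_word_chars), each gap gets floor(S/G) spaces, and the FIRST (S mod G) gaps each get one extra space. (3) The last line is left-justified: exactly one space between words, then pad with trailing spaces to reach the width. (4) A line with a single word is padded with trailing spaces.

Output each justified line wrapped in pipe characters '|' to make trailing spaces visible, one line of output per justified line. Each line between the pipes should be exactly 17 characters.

Answer: |who plate all fox|
|fox   oats  ocean|
|bean  dog  python|
|plane  to bed two|
|dog fire elephant|
|why that plane   |

Derivation:
Line 1: ['who', 'plate', 'all', 'fox'] (min_width=17, slack=0)
Line 2: ['fox', 'oats', 'ocean'] (min_width=14, slack=3)
Line 3: ['bean', 'dog', 'python'] (min_width=15, slack=2)
Line 4: ['plane', 'to', 'bed', 'two'] (min_width=16, slack=1)
Line 5: ['dog', 'fire', 'elephant'] (min_width=17, slack=0)
Line 6: ['why', 'that', 'plane'] (min_width=14, slack=3)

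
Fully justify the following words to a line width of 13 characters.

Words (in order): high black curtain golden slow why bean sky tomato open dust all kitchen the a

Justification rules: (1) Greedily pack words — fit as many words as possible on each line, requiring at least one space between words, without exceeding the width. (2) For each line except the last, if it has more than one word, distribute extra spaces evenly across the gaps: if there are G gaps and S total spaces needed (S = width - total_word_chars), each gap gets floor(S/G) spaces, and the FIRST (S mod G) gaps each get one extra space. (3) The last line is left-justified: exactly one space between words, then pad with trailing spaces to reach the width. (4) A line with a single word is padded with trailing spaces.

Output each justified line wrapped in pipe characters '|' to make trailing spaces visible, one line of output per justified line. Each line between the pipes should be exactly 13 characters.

Answer: |high    black|
|curtain      |
|golden   slow|
|why  bean sky|
|tomato   open|
|dust      all|
|kitchen the a|

Derivation:
Line 1: ['high', 'black'] (min_width=10, slack=3)
Line 2: ['curtain'] (min_width=7, slack=6)
Line 3: ['golden', 'slow'] (min_width=11, slack=2)
Line 4: ['why', 'bean', 'sky'] (min_width=12, slack=1)
Line 5: ['tomato', 'open'] (min_width=11, slack=2)
Line 6: ['dust', 'all'] (min_width=8, slack=5)
Line 7: ['kitchen', 'the', 'a'] (min_width=13, slack=0)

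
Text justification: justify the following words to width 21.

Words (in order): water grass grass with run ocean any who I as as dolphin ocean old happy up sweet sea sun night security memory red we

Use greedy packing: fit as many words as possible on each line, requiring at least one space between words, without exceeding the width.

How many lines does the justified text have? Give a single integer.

Line 1: ['water', 'grass', 'grass'] (min_width=17, slack=4)
Line 2: ['with', 'run', 'ocean', 'any'] (min_width=18, slack=3)
Line 3: ['who', 'I', 'as', 'as', 'dolphin'] (min_width=19, slack=2)
Line 4: ['ocean', 'old', 'happy', 'up'] (min_width=18, slack=3)
Line 5: ['sweet', 'sea', 'sun', 'night'] (min_width=19, slack=2)
Line 6: ['security', 'memory', 'red'] (min_width=19, slack=2)
Line 7: ['we'] (min_width=2, slack=19)
Total lines: 7

Answer: 7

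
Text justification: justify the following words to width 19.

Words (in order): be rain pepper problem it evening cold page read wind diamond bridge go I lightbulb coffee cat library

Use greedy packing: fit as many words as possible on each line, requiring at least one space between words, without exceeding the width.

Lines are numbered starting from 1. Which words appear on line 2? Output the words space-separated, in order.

Line 1: ['be', 'rain', 'pepper'] (min_width=14, slack=5)
Line 2: ['problem', 'it', 'evening'] (min_width=18, slack=1)
Line 3: ['cold', 'page', 'read', 'wind'] (min_width=19, slack=0)
Line 4: ['diamond', 'bridge', 'go', 'I'] (min_width=19, slack=0)
Line 5: ['lightbulb', 'coffee'] (min_width=16, slack=3)
Line 6: ['cat', 'library'] (min_width=11, slack=8)

Answer: problem it evening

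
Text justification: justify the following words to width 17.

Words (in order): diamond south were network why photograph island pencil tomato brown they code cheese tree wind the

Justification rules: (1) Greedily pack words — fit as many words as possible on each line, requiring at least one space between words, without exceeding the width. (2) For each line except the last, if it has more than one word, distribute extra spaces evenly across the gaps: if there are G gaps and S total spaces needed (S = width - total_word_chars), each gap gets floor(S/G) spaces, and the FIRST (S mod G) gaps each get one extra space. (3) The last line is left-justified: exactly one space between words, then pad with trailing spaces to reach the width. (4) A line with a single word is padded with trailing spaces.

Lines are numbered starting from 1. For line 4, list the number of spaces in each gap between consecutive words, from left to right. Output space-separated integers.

Line 1: ['diamond', 'south'] (min_width=13, slack=4)
Line 2: ['were', 'network', 'why'] (min_width=16, slack=1)
Line 3: ['photograph', 'island'] (min_width=17, slack=0)
Line 4: ['pencil', 'tomato'] (min_width=13, slack=4)
Line 5: ['brown', 'they', 'code'] (min_width=15, slack=2)
Line 6: ['cheese', 'tree', 'wind'] (min_width=16, slack=1)
Line 7: ['the'] (min_width=3, slack=14)

Answer: 5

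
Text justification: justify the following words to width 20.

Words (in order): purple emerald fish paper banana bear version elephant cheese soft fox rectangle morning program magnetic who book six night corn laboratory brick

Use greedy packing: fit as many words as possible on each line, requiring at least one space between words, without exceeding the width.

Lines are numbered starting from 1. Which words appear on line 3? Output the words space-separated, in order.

Line 1: ['purple', 'emerald', 'fish'] (min_width=19, slack=1)
Line 2: ['paper', 'banana', 'bear'] (min_width=17, slack=3)
Line 3: ['version', 'elephant'] (min_width=16, slack=4)
Line 4: ['cheese', 'soft', 'fox'] (min_width=15, slack=5)
Line 5: ['rectangle', 'morning'] (min_width=17, slack=3)
Line 6: ['program', 'magnetic', 'who'] (min_width=20, slack=0)
Line 7: ['book', 'six', 'night', 'corn'] (min_width=19, slack=1)
Line 8: ['laboratory', 'brick'] (min_width=16, slack=4)

Answer: version elephant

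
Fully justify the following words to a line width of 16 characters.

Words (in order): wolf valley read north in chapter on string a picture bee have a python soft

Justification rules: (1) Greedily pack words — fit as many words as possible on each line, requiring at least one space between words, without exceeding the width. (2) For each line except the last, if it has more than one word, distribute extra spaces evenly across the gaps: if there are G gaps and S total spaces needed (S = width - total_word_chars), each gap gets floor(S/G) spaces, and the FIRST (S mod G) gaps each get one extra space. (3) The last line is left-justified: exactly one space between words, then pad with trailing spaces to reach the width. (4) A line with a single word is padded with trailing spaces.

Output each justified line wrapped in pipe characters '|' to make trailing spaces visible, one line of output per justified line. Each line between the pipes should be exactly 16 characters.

Line 1: ['wolf', 'valley', 'read'] (min_width=16, slack=0)
Line 2: ['north', 'in', 'chapter'] (min_width=16, slack=0)
Line 3: ['on', 'string', 'a'] (min_width=11, slack=5)
Line 4: ['picture', 'bee', 'have'] (min_width=16, slack=0)
Line 5: ['a', 'python', 'soft'] (min_width=13, slack=3)

Answer: |wolf valley read|
|north in chapter|
|on    string   a|
|picture bee have|
|a python soft   |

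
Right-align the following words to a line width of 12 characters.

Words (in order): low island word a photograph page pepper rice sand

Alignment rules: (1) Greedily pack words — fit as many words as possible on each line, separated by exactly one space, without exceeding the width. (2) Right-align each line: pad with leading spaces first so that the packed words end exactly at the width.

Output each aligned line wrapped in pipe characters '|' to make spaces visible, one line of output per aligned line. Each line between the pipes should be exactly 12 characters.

Answer: |  low island|
|      word a|
|  photograph|
| page pepper|
|   rice sand|

Derivation:
Line 1: ['low', 'island'] (min_width=10, slack=2)
Line 2: ['word', 'a'] (min_width=6, slack=6)
Line 3: ['photograph'] (min_width=10, slack=2)
Line 4: ['page', 'pepper'] (min_width=11, slack=1)
Line 5: ['rice', 'sand'] (min_width=9, slack=3)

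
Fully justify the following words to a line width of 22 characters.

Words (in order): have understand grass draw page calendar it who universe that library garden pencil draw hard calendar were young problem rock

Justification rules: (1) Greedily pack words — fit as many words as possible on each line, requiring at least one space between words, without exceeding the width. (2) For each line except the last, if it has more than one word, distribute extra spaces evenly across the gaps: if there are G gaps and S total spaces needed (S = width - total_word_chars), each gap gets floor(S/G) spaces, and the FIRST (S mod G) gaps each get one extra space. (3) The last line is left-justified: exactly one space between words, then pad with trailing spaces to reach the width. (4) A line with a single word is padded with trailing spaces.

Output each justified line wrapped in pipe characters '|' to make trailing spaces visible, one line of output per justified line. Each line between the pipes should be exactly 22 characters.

Answer: |have  understand grass|
|draw  page calendar it|
|who    universe   that|
|library  garden pencil|
|draw   hard   calendar|
|were   young   problem|
|rock                  |

Derivation:
Line 1: ['have', 'understand', 'grass'] (min_width=21, slack=1)
Line 2: ['draw', 'page', 'calendar', 'it'] (min_width=21, slack=1)
Line 3: ['who', 'universe', 'that'] (min_width=17, slack=5)
Line 4: ['library', 'garden', 'pencil'] (min_width=21, slack=1)
Line 5: ['draw', 'hard', 'calendar'] (min_width=18, slack=4)
Line 6: ['were', 'young', 'problem'] (min_width=18, slack=4)
Line 7: ['rock'] (min_width=4, slack=18)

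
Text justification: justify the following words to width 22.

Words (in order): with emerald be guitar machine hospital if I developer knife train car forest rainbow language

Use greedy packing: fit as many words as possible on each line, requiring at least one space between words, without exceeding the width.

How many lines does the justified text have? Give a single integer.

Line 1: ['with', 'emerald', 'be', 'guitar'] (min_width=22, slack=0)
Line 2: ['machine', 'hospital', 'if', 'I'] (min_width=21, slack=1)
Line 3: ['developer', 'knife', 'train'] (min_width=21, slack=1)
Line 4: ['car', 'forest', 'rainbow'] (min_width=18, slack=4)
Line 5: ['language'] (min_width=8, slack=14)
Total lines: 5

Answer: 5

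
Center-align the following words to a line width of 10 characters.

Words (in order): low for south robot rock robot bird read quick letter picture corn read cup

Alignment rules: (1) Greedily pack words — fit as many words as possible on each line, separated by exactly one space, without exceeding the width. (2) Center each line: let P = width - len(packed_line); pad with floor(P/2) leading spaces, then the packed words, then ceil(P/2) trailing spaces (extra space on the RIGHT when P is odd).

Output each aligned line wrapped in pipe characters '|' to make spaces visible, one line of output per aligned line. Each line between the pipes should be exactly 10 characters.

Answer: | low for  |
|  south   |
|robot rock|
|robot bird|
|read quick|
|  letter  |
| picture  |
|corn read |
|   cup    |

Derivation:
Line 1: ['low', 'for'] (min_width=7, slack=3)
Line 2: ['south'] (min_width=5, slack=5)
Line 3: ['robot', 'rock'] (min_width=10, slack=0)
Line 4: ['robot', 'bird'] (min_width=10, slack=0)
Line 5: ['read', 'quick'] (min_width=10, slack=0)
Line 6: ['letter'] (min_width=6, slack=4)
Line 7: ['picture'] (min_width=7, slack=3)
Line 8: ['corn', 'read'] (min_width=9, slack=1)
Line 9: ['cup'] (min_width=3, slack=7)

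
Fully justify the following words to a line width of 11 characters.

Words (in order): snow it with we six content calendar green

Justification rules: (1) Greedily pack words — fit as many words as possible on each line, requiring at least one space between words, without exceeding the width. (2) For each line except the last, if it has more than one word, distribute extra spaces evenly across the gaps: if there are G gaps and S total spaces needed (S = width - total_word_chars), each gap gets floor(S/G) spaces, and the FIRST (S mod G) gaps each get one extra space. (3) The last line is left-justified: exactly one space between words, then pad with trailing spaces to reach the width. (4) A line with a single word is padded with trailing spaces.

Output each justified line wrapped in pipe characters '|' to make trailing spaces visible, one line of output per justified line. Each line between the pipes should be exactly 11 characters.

Line 1: ['snow', 'it'] (min_width=7, slack=4)
Line 2: ['with', 'we', 'six'] (min_width=11, slack=0)
Line 3: ['content'] (min_width=7, slack=4)
Line 4: ['calendar'] (min_width=8, slack=3)
Line 5: ['green'] (min_width=5, slack=6)

Answer: |snow     it|
|with we six|
|content    |
|calendar   |
|green      |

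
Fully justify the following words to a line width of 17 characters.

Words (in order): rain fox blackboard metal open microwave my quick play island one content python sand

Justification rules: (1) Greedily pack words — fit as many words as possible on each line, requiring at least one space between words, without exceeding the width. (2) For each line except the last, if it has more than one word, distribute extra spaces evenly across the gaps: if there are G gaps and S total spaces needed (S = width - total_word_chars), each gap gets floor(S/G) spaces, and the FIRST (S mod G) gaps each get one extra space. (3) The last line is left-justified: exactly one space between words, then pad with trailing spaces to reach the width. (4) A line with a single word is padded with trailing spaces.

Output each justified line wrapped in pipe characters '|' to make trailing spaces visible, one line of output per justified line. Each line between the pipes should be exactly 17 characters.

Line 1: ['rain', 'fox'] (min_width=8, slack=9)
Line 2: ['blackboard', 'metal'] (min_width=16, slack=1)
Line 3: ['open', 'microwave', 'my'] (min_width=17, slack=0)
Line 4: ['quick', 'play', 'island'] (min_width=17, slack=0)
Line 5: ['one', 'content'] (min_width=11, slack=6)
Line 6: ['python', 'sand'] (min_width=11, slack=6)

Answer: |rain          fox|
|blackboard  metal|
|open microwave my|
|quick play island|
|one       content|
|python sand      |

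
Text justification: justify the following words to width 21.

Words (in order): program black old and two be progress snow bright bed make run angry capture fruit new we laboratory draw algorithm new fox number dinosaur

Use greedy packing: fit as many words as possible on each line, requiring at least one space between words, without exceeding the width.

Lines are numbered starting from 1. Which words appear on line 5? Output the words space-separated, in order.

Answer: new we laboratory

Derivation:
Line 1: ['program', 'black', 'old', 'and'] (min_width=21, slack=0)
Line 2: ['two', 'be', 'progress', 'snow'] (min_width=20, slack=1)
Line 3: ['bright', 'bed', 'make', 'run'] (min_width=19, slack=2)
Line 4: ['angry', 'capture', 'fruit'] (min_width=19, slack=2)
Line 5: ['new', 'we', 'laboratory'] (min_width=17, slack=4)
Line 6: ['draw', 'algorithm', 'new'] (min_width=18, slack=3)
Line 7: ['fox', 'number', 'dinosaur'] (min_width=19, slack=2)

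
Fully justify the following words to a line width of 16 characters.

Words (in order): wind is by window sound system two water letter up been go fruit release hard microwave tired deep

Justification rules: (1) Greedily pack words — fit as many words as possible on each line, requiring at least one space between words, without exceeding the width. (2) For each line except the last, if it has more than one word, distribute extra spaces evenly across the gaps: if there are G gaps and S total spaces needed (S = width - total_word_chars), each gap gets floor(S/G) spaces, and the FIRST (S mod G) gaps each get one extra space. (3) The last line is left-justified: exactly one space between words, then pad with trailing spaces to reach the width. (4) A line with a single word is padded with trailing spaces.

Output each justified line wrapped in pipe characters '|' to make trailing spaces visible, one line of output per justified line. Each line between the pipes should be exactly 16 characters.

Answer: |wind    is    by|
|window     sound|
|system two water|
|letter  up  been|
|go fruit release|
|hard   microwave|
|tired deep      |

Derivation:
Line 1: ['wind', 'is', 'by'] (min_width=10, slack=6)
Line 2: ['window', 'sound'] (min_width=12, slack=4)
Line 3: ['system', 'two', 'water'] (min_width=16, slack=0)
Line 4: ['letter', 'up', 'been'] (min_width=14, slack=2)
Line 5: ['go', 'fruit', 'release'] (min_width=16, slack=0)
Line 6: ['hard', 'microwave'] (min_width=14, slack=2)
Line 7: ['tired', 'deep'] (min_width=10, slack=6)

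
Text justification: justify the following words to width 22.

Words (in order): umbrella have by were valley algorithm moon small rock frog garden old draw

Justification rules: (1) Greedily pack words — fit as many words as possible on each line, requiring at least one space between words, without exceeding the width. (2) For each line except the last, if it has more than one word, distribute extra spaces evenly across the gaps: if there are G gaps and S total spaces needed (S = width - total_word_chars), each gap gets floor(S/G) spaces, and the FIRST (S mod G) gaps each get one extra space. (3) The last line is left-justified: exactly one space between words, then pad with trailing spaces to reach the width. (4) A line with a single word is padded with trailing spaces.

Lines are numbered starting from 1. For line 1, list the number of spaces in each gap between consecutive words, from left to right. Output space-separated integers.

Line 1: ['umbrella', 'have', 'by', 'were'] (min_width=21, slack=1)
Line 2: ['valley', 'algorithm', 'moon'] (min_width=21, slack=1)
Line 3: ['small', 'rock', 'frog', 'garden'] (min_width=22, slack=0)
Line 4: ['old', 'draw'] (min_width=8, slack=14)

Answer: 2 1 1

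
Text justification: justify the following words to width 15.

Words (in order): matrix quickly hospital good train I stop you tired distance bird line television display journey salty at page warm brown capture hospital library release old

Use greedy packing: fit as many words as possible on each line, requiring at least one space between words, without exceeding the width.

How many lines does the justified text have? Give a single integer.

Answer: 13

Derivation:
Line 1: ['matrix', 'quickly'] (min_width=14, slack=1)
Line 2: ['hospital', 'good'] (min_width=13, slack=2)
Line 3: ['train', 'I', 'stop'] (min_width=12, slack=3)
Line 4: ['you', 'tired'] (min_width=9, slack=6)
Line 5: ['distance', 'bird'] (min_width=13, slack=2)
Line 6: ['line', 'television'] (min_width=15, slack=0)
Line 7: ['display', 'journey'] (min_width=15, slack=0)
Line 8: ['salty', 'at', 'page'] (min_width=13, slack=2)
Line 9: ['warm', 'brown'] (min_width=10, slack=5)
Line 10: ['capture'] (min_width=7, slack=8)
Line 11: ['hospital'] (min_width=8, slack=7)
Line 12: ['library', 'release'] (min_width=15, slack=0)
Line 13: ['old'] (min_width=3, slack=12)
Total lines: 13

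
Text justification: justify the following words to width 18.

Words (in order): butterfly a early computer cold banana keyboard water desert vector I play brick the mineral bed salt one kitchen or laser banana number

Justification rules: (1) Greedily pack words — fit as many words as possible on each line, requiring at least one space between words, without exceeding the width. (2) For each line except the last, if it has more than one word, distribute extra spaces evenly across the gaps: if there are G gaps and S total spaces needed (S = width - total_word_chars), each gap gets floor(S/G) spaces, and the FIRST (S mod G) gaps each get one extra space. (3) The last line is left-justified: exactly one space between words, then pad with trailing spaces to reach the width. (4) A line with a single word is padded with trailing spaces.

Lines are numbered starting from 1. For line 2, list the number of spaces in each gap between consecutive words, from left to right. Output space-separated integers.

Line 1: ['butterfly', 'a', 'early'] (min_width=17, slack=1)
Line 2: ['computer', 'cold'] (min_width=13, slack=5)
Line 3: ['banana', 'keyboard'] (min_width=15, slack=3)
Line 4: ['water', 'desert'] (min_width=12, slack=6)
Line 5: ['vector', 'I', 'play'] (min_width=13, slack=5)
Line 6: ['brick', 'the', 'mineral'] (min_width=17, slack=1)
Line 7: ['bed', 'salt', 'one'] (min_width=12, slack=6)
Line 8: ['kitchen', 'or', 'laser'] (min_width=16, slack=2)
Line 9: ['banana', 'number'] (min_width=13, slack=5)

Answer: 6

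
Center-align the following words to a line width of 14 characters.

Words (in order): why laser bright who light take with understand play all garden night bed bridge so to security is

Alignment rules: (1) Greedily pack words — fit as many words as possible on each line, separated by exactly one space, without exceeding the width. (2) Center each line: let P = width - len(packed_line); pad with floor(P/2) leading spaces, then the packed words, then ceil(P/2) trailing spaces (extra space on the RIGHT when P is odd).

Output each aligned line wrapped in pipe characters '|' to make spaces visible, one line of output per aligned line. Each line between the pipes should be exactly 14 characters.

Answer: |  why laser   |
|  bright who  |
|  light take  |
|     with     |
|  understand  |
|   play all   |
| garden night |
|bed bridge so |
|to security is|

Derivation:
Line 1: ['why', 'laser'] (min_width=9, slack=5)
Line 2: ['bright', 'who'] (min_width=10, slack=4)
Line 3: ['light', 'take'] (min_width=10, slack=4)
Line 4: ['with'] (min_width=4, slack=10)
Line 5: ['understand'] (min_width=10, slack=4)
Line 6: ['play', 'all'] (min_width=8, slack=6)
Line 7: ['garden', 'night'] (min_width=12, slack=2)
Line 8: ['bed', 'bridge', 'so'] (min_width=13, slack=1)
Line 9: ['to', 'security', 'is'] (min_width=14, slack=0)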